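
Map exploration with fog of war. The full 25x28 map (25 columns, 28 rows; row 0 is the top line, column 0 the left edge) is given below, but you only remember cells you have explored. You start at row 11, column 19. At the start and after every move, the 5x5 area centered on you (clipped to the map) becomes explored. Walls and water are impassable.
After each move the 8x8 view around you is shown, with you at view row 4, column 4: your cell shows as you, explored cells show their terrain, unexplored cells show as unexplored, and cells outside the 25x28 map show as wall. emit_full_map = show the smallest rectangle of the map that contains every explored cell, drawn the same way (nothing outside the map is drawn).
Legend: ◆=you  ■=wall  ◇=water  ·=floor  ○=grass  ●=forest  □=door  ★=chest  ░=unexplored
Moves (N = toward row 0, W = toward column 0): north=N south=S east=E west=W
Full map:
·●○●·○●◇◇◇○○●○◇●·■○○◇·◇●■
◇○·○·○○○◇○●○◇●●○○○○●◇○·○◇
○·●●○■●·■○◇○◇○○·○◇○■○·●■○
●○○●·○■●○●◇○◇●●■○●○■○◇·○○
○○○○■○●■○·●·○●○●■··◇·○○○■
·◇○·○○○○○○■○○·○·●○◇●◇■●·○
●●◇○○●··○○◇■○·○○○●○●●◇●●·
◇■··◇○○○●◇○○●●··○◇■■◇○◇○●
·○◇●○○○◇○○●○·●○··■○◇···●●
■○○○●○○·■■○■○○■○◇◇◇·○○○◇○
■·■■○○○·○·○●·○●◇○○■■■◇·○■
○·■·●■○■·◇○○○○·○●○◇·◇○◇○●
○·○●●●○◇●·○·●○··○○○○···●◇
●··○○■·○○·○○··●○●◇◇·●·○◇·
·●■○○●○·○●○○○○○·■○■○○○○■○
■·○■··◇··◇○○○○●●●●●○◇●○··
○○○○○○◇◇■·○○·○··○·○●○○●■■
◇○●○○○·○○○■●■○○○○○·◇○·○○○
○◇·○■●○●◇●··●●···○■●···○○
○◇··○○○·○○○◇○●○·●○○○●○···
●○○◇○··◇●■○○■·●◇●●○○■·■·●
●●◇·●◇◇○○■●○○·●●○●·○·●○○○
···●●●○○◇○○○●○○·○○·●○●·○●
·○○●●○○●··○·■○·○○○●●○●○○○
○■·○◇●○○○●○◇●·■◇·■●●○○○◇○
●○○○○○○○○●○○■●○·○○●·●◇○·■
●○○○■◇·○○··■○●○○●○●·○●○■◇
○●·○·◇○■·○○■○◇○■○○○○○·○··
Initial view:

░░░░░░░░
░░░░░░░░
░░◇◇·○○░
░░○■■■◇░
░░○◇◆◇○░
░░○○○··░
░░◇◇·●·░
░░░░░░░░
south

░░░░░░░░
░░◇◇·○○░
░░○■■■◇░
░░○◇·◇○░
░░○○◆··░
░░◇◇·●·░
░░○■○○○░
░░░░░░░░

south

░░◇◇·○○░
░░○■■■◇░
░░○◇·◇○░
░░○○○··░
░░◇◇◆●·░
░░○■○○○░
░░●●○◇●░
░░░░░░░░

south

░░○■■■◇░
░░○◇·◇○░
░░○○○··░
░░◇◇·●·░
░░○■◆○○░
░░●●○◇●░
░░·○●○○░
░░░░░░░░

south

░░○◇·◇○░
░░○○○··░
░░◇◇·●·░
░░○■○○○░
░░●●◆◇●░
░░·○●○○░
░░○·◇○·░
░░░░░░░░

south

░░○○○··░
░░◇◇·●·░
░░○■○○○░
░░●●○◇●░
░░·○◆○○░
░░○·◇○·░
░░○■●··░
░░░░░░░░

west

░░░○○○··
░░░◇◇·●·
░░■○■○○○
░░●●●○◇●
░░○·◆●○○
░░○○·◇○·
░░·○■●··
░░░░░░░░

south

░░░◇◇·●·
░░■○■○○○
░░●●●○◇●
░░○·○●○○
░░○○◆◇○·
░░·○■●··
░░●○○○●░
░░░░░░░░

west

░░░░◇◇·●
░░░■○■○○
░░●●●●○◇
░░·○·○●○
░░○○◆·◇○
░░··○■●·
░░·●○○○●
░░░░░░░░

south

░░░■○■○○
░░●●●●○◇
░░·○·○●○
░░○○○·◇○
░░··◆■●·
░░·●○○○●
░░◇●●○○░
░░░░░░░░

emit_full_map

░░◇◇·○○
░░○■■■◇
░░○◇·◇○
░░○○○··
░░◇◇·●·
░■○■○○○
●●●●○◇●
·○·○●○○
○○○·◇○·
··◆■●··
·●○○○●░
◇●●○○░░

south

░░●●●●○◇
░░·○·○●○
░░○○○·◇○
░░··○■●·
░░·●◆○○●
░░◇●●○○░
░░●○●·○░
░░░░░░░░

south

░░·○·○●○
░░○○○·◇○
░░··○■●·
░░·●○○○●
░░◇●◆○○░
░░●○●·○░
░░·○○·●░
░░░░░░░░

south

░░○○○·◇○
░░··○■●·
░░·●○○○●
░░◇●●○○░
░░●○◆·○░
░░·○○·●░
░░○○○●●░
░░░░░░░░

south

░░··○■●·
░░·●○○○●
░░◇●●○○░
░░●○●·○░
░░·○◆·●░
░░○○○●●░
░░◇·■●●░
░░░░░░░░

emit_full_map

░░◇◇·○○
░░○■■■◇
░░○◇·◇○
░░○○○··
░░◇◇·●·
░■○■○○○
●●●●○◇●
·○·○●○○
○○○·◇○·
··○■●··
·●○○○●░
◇●●○○░░
●○●·○░░
·○◆·●░░
○○○●●░░
◇·■●●░░

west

░░░··○■●
░░░·●○○○
░░●◇●●○○
░░●●○●·○
░░○·◆○·●
░░·○○○●●
░░■◇·■●●
░░░░░░░░

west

░░░░··○■
░░░░·●○○
░░·●◇●●○
░░·●●○●·
░░○○◆○○·
░░○·○○○●
░░·■◇·■●
░░░░░░░░

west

░░░░░··○
░░░░░·●○
░░■·●◇●●
░░○·●●○●
░░●○◆·○○
░░■○·○○○
░░●·■◇·■
░░░░░░░░

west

░░░░░░··
░░░░░░·●
░░○■·●◇●
░░○○·●●○
░░○●◆○·○
░░·■○·○○
░░◇●·■◇·
░░░░░░░░

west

░░░░░░░·
░░░░░░░·
░░○○■·●◇
░░●○○·●●
░░○○◆○○·
░░○·■○·○
░░○◇●·■◇
░░░░░░░░

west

░░░░░░░░
░░░░░░░░
░░■○○■·●
░░■●○○·●
░░○○◆●○○
░░·○·■○·
░░●○◇●·■
░░░░░░░░

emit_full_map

░░░░░░░░◇◇·○○
░░░░░░░░○■■■◇
░░░░░░░░○◇·◇○
░░░░░░░░○○○··
░░░░░░░░◇◇·●·
░░░░░░░■○■○○○
░░░░░░●●●●○◇●
░░░░░░·○·○●○○
░░░░░░○○○·◇○·
░░░░░░··○■●··
░░░░░░·●○○○●░
■○○■·●◇●●○○░░
■●○○·●●○●·○░░
○○◆●○○·○○·●░░
·○·■○·○○○●●░░
●○◇●·■◇·■●●░░

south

░░░░░░░░
░░■○○■·●
░░■●○○·●
░░○○○●○○
░░·○◆■○·
░░●○◇●·■
░░●○○■●░
░░░░░░░░

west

░░░░░░░░
░░░■○○■·
░░○■●○○·
░░◇○○○●○
░░··◆·■○
░░○●○◇●·
░░○●○○■●
░░░░░░░░

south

░░░■○○■·
░░○■●○○·
░░◇○○○●○
░░··○·■○
░░○●◆◇●·
░░○●○○■●
░░○··■○░
░░░░░░░░

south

░░○■●○○·
░░◇○○○●○
░░··○·■○
░░○●○◇●·
░░○●◆○■●
░░○··■○░
░░·○○■○░
■■■■■■■■

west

░░░○■●○○
░░░◇○○○●
░░●··○·■
░░○○●○◇●
░░○○◆○○■
░░○○··■○
░░■·○○■○
■■■■■■■■

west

░░░░○■●○
░░░░◇○○○
░░○●··○·
░░○○○●○◇
░░○○◆●○○
░░·○○··■
░░○■·○○■
■■■■■■■■

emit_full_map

░░░░░░░░░░░◇◇·○○
░░░░░░░░░░░○■■■◇
░░░░░░░░░░░○◇·◇○
░░░░░░░░░░░○○○··
░░░░░░░░░░░◇◇·●·
░░░░░░░░░░■○■○○○
░░░░░░░░░●●●●○◇●
░░░░░░░░░·○·○●○○
░░░░░░░░░○○○·◇○·
░░░░░░░░░··○■●··
░░░░░░░░░·●○○○●░
░░░■○○■·●◇●●○○░░
░░○■●○○·●●○●·○░░
░░◇○○○●○○·○○·●░░
○●··○·■○·○○○●●░░
○○○●○◇●·■◇·■●●░░
○○◆●○○■●░░░░░░░░
·○○··■○░░░░░░░░░
○■·○○■○░░░░░░░░░

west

░░░░░○■●
░░░░░◇○○
░░○○●··○
░░●○○○●○
░░○○◆○●○
░░◇·○○··
░░◇○■·○○
■■■■■■■■

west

░░░░░░○■
░░░░░░◇○
░░●○○●··
░░◇●○○○●
░░○○◆○○●
░░■◇·○○·
░░·◇○■·○
■■■■■■■■

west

░░░░░░░○
░░░░░░░◇
░░●●○○●·
░░○◇●○○○
░░○○◆○○○
░░○■◇·○○
░░○·◇○■·
■■■■■■■■

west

░░░░░░░░
░░░░░░░░
░░○●●○○●
░░·○◇●○○
░░○○◆○○○
░░○○■◇·○
░░·○·◇○■
■■■■■■■■

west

■░░░░░░░
■░░░░░░░
■░○○●●○○
■░■·○◇●○
■░○○◆○○○
■░○○○■◇·
■░●·○·◇○
■■■■■■■■

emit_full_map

░░░░░░░░░░░░░░░░◇◇·○○
░░░░░░░░░░░░░░░░○■■■◇
░░░░░░░░░░░░░░░░○◇·◇○
░░░░░░░░░░░░░░░░○○○··
░░░░░░░░░░░░░░░░◇◇·●·
░░░░░░░░░░░░░░░■○■○○○
░░░░░░░░░░░░░░●●●●○◇●
░░░░░░░░░░░░░░·○·○●○○
░░░░░░░░░░░░░░○○○·◇○·
░░░░░░░░░░░░░░··○■●··
░░░░░░░░░░░░░░·●○○○●░
░░░░░░░░■○○■·●◇●●○○░░
░░░░░░░○■●○○·●●○●·○░░
░░░░░░░◇○○○●○○·○○·●░░
○○●●○○●··○·■○·○○○●●░░
■·○◇●○○○●○◇●·■◇·■●●░░
○○◆○○○○○●○○■●░░░░░░░░
○○○■◇·○○··■○░░░░░░░░░
●·○·◇○■·○○■○░░░░░░░░░

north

■░░░░░░░
■░░░░░░░
■░··●●●░
■░○○●●○○
■░■·◆◇●○
■░○○○○○○
■░○○○■◇·
■░●·○·◇○

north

■░░░░░░░
■░░░░░░░
■░●◇·●◇░
■░··●●●░
■░○○◆●○○
■░■·○◇●○
■░○○○○○○
■░○○○■◇·

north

■░░░░░░░
■░░░░░░░
■░○○◇○·░
■░●◇·●◇░
■░··◆●●░
■░○○●●○○
■░■·○◇●○
■░○○○○○○

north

■░░░░░░░
■░░░░░░░
■░◇··○○░
■░○○◇○·░
■░●◇◆●◇░
■░··●●●░
■░○○●●○○
■░■·○◇●○

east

░░░░░░░░
░░░░░░░░
░◇··○○○░
░○○◇○··░
░●◇·◆◇◇░
░··●●●○░
░○○●●○○●
░■·○◇●○○

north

░░░░░░░░
░░░░░░░░
░░·○■●○░
░◇··○○○░
░○○◇◆··░
░●◇·●◇◇░
░··●●●○░
░○○●●○○●

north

░░░░░░░░
░░░░░░░░
░░●○○○·░
░░·○■●○░
░◇··◆○○░
░○○◇○··░
░●◇·●◇◇░
░··●●●○░

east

░░░░░░░░
░░░░░░░░
░●○○○·○░
░·○■●○●░
◇··○◆○·░
○○◇○··◇░
●◇·●◇◇○○
··●●●○░◇

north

░░░░░░░░
░░░░░░░░
░░○○○◇◇░
░●○○○·○░
░·○■◆○●░
◇··○○○·░
○○◇○··◇░
●◇·●◇◇○○

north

░░░░░░░░
░░░░░░░░
░░■··◇·░
░░○○○◇◇░
░●○○◆·○░
░·○■●○●░
◇··○○○·░
○○◇○··◇░

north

░░░░░░░░
░░░░░░░░
░░○○●○·░
░░■··◇·░
░░○○◆◇◇░
░●○○○·○░
░·○■●○●░
◇··○○○·░

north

░░░░░░░░
░░░░░░░░
░░○○■·○░
░░○○●○·░
░░■·◆◇·░
░░○○○◇◇░
░●○○○·○░
░·○■●○●░

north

░░░░░░░░
░░░░░░░░
░░●●●○◇░
░░○○■·○░
░░○○◆○·░
░░■··◇·░
░░○○○◇◇░
░●○○○·○░

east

░░░░░░░░
░░░░░░░░
░●●●○◇●░
░○○■·○○░
░○○●◆·○░
░■··◇··░
░○○○◇◇■░
●○○○·○░░

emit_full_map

░░░░░░░░░░░░░░░░◇◇·○○
░░░░░░░░░░░░░░░░○■■■◇
░░░░░░░░░░░░░░░░○◇·◇○
░░●●●○◇●░░░░░░░░○○○··
░░○○■·○○░░░░░░░░◇◇·●·
░░○○●◆·○░░░░░░░■○■○○○
░░■··◇··░░░░░░●●●●○◇●
░░○○○◇◇■░░░░░░·○·○●○○
░●○○○·○░░░░░░░○○○·◇○·
░·○■●○●░░░░░░░··○■●··
◇··○○○·░░░░░░░·●○○○●░
○○◇○··◇░■○○■·●◇●●○○░░
●◇·●◇◇○○■●○○·●●○●·○░░
··●●●○░◇○○○●○○·○○·●░░
○○●●○○●··○·■○·○○○●●░░
■·○◇●○○○●○◇●·■◇·■●●░░
○○○○○○○○●○○■●░░░░░░░░
○○○■◇·○○··■○░░░░░░░░░
●·○·◇○■·○○■○░░░░░░░░░


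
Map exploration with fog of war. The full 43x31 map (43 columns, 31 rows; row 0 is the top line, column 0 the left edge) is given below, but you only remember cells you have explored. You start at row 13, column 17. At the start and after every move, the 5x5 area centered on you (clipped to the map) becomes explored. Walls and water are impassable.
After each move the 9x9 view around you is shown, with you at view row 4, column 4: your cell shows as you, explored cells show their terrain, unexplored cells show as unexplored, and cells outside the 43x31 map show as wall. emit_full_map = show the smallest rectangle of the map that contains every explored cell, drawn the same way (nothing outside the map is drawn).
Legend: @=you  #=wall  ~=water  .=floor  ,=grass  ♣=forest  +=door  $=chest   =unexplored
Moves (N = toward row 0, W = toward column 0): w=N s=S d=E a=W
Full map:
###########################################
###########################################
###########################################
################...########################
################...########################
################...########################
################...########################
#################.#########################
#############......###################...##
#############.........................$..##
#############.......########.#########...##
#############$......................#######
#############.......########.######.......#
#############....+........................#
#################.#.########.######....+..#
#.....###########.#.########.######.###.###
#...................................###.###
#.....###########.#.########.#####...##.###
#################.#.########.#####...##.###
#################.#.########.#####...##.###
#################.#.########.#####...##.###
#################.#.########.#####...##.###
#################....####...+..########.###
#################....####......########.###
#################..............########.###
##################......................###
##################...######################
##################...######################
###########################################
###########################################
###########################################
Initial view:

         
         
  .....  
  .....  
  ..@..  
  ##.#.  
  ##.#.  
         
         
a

         
         
  ...... 
  ...... 
  ..@+.. 
  ###.#. 
  ###.#. 
         
         

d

         
         
 ......  
 ......  
 ...@..  
 ###.#.  
 ###.#.  
         
         

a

         
         
  ...... 
  ...... 
  ..@+.. 
  ###.#. 
  ###.#. 
         
         

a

         
         
  $......
  .......
  ..@.+..
  ####.#.
  ####.#.
         
         

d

         
         
 $...... 
 ....... 
 ...@+.. 
 ####.#. 
 ####.#. 
         
         

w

         
         
  .....  
 $...... 
 ...@... 
 ....+.. 
 ####.#. 
 ####.#. 
         

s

         
  .....  
 $...... 
 ....... 
 ...@+.. 
 ####.#. 
 ####.#. 
         
         

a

         
   ..... 
  $......
  .......
  ..@.+..
  ####.#.
  ####.#.
         
         

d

         
  .....  
 $...... 
 ....... 
 ...@+.. 
 ####.#. 
 ####.#. 
         
         

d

         
 .....   
$......  
.......  
....@..  
####.#.  
####.#.  
         
         

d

         
.....    
.......  
......#  
...+@..  
###.#.#  
###.#.#  
         
         

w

         
         
......#  
.......  
....@.#  
...+...  
###.#.#  
###.#.#  
         

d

         
         
.....##  
.......  
....@##  
..+....  
##.#.##  
##.#.#   
         

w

         
         
  .....  
.....##  
....@..  
.....##  
..+....  
##.#.##  
##.#.#   

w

         
         
  ..###  
  .....  
....@##  
.......  
.....##  
..+....  
##.#.##  

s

         
  ..###  
  .....  
.....##  
....@..  
.....##  
..+....  
##.#.##  
##.#.#   

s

  ..###  
  .....  
.....##  
.......  
....@##  
..+....  
##.#.##  
##.#.#   
         

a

   ..### 
   ..... 
......## 
........ 
....@.## 
...+.... 
###.#.## 
###.#.#  
         

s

   ..... 
......## 
........ 
......## 
...+@... 
###.#.## 
###.#.#  
         
         

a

    .....
 ......##
$........
.......##
....@....
####.#.##
####.#.# 
         
         

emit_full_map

    ..###
    .....
 ......##
$........
.......##
....@....
####.#.##
####.#.# 

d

   ..... 
......## 
........ 
......## 
...+@... 
###.#.## 
###.#.#  
         
         

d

  .....  
.....##  
.......  
.....##  
..+.@..  
##.#.##  
##.#.##  
         
         

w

  ..###  
  .....  
.....##  
.......  
....@##  
..+....  
##.#.##  
##.#.##  
         

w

         
  ..###  
  .....  
.....##  
....@..  
.....##  
..+....  
##.#.##  
##.#.##  

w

         
         
  ..###  
  .....  
....@##  
.......  
.....##  
..+....  
##.#.##  

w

         
         
  .####  
  ..###  
  ..@..  
.....##  
.......  
.....##  
..+....  

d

         
         
 .#####  
 ..####  
 ...@..  
....###  
.......  
....##   
.+....   

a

         
         
  .##### 
  ..#### 
  ..@... 
.....### 
........ 
.....##  
..+....  

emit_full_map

    .#####
    ..####
    ..@...
 ......###
$.........
.......## 
....+.... 
####.#.## 
####.#.## 

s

         
  .##### 
  ..#### 
  ...... 
....@### 
........ 
.....##  
..+....  
##.#.##  

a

         
   .#####
  ...####
  .......
....@.###
.........
......## 
...+.... 
###.#.## 

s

   .#####
  ...####
  .......
......###
....@....
......## 
...+.... 
###.#.## 
###.#.## 

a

    .####
   ...###
  .......
 ......##
$...@....
.......##
....+....
####.#.##
####.#.##

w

         
    .####
  ....###
  .......
 ...@..##
$........
.......##
....+....
####.#.##

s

    .####
  ....###
  .......
 ......##
$...@....
.......##
....+....
####.#.##
####.#.##

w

         
    .####
  ....###
  .......
 ...@..##
$........
.......##
....+....
####.#.##

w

         
         
  ##.####
  ....###
  ..@....
 ......##
$........
.......##
....+....

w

         
         
  #...#  
  ##.####
  ..@.###
  .......
 ......##
$........
.......##

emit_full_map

  #...#   
  ##.#####
  ..@.####
  ........
 ......###
$.........
.......## 
....+.... 
####.#.## 
####.#.## 


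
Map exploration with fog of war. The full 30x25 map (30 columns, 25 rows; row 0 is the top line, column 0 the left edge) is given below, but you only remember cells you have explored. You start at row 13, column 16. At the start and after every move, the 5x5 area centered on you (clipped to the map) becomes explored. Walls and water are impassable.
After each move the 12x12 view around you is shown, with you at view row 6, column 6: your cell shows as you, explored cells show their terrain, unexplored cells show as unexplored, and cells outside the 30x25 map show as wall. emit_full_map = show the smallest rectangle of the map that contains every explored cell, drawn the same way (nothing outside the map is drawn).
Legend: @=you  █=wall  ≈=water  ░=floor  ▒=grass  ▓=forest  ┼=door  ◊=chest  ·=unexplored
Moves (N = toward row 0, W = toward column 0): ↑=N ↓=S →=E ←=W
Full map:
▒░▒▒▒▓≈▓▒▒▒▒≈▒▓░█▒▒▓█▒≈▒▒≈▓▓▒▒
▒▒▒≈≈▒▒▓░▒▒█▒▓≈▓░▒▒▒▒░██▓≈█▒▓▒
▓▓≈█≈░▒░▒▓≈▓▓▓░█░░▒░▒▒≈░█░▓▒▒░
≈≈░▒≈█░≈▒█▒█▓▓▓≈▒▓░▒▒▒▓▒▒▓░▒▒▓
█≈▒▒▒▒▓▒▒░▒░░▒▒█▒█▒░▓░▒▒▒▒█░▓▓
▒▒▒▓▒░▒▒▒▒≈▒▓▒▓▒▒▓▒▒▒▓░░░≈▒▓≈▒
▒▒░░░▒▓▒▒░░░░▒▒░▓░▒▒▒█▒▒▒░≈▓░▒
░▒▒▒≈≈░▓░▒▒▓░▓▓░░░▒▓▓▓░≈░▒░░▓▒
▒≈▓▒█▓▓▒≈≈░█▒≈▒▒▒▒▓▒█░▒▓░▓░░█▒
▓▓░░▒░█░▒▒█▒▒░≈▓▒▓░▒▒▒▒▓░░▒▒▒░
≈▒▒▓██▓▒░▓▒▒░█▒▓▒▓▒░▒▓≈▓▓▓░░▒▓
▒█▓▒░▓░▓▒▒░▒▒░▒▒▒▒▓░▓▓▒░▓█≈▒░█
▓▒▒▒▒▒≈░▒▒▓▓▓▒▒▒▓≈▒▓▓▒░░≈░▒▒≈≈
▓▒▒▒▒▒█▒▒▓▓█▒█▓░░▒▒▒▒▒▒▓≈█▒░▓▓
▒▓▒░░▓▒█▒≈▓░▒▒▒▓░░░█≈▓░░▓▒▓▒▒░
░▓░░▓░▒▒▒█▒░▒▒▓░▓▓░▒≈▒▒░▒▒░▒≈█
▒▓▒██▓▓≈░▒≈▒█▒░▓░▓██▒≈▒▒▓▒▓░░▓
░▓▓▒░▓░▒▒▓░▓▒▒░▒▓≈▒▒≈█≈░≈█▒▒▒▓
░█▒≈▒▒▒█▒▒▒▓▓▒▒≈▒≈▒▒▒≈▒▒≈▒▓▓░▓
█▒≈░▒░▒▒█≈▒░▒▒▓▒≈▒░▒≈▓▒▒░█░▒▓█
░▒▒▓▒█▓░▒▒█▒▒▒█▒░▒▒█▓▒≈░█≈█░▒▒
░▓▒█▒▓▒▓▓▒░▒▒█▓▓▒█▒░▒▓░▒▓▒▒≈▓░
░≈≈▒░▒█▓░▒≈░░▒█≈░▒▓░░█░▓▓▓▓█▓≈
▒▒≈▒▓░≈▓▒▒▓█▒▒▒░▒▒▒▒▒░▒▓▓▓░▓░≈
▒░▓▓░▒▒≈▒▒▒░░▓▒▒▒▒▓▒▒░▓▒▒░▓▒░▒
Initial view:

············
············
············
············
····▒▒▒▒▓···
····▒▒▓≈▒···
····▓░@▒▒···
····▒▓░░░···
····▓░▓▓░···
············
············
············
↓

············
············
············
····▒▒▒▒▓···
····▒▒▓≈▒···
····▓░░▒▒···
····▒▓@░░···
····▓░▓▓░···
····░▓░▓█···
············
············
············

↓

············
············
····▒▒▒▒▓···
····▒▒▓≈▒···
····▓░░▒▒···
····▒▓░░░···
····▓░@▓░···
····░▓░▓█···
····░▒▓≈▒···
············
············
············

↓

············
····▒▒▒▒▓···
····▒▒▓≈▒···
····▓░░▒▒···
····▒▓░░░···
····▓░▓▓░···
····░▓@▓█···
····░▒▓≈▒···
····▒≈▒≈▒···
············
············
············

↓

····▒▒▒▒▓···
····▒▒▓≈▒···
····▓░░▒▒···
····▒▓░░░···
····▓░▓▓░···
····░▓░▓█···
····░▒@≈▒···
····▒≈▒≈▒···
····▓▒≈▒░···
············
············
············

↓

····▒▒▓≈▒···
····▓░░▒▒···
····▒▓░░░···
····▓░▓▓░···
····░▓░▓█···
····░▒▓≈▒···
····▒≈@≈▒···
····▓▒≈▒░···
····█▒░▒▒···
············
············
············

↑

····▒▒▒▒▓···
····▒▒▓≈▒···
····▓░░▒▒···
····▒▓░░░···
····▓░▓▓░···
····░▓░▓█···
····░▒@≈▒···
····▒≈▒≈▒···
····▓▒≈▒░···
····█▒░▒▒···
············
············

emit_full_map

▒▒▒▒▓
▒▒▓≈▒
▓░░▒▒
▒▓░░░
▓░▓▓░
░▓░▓█
░▒@≈▒
▒≈▒≈▒
▓▒≈▒░
█▒░▒▒

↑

············
····▒▒▒▒▓···
····▒▒▓≈▒···
····▓░░▒▒···
····▒▓░░░···
····▓░▓▓░···
····░▓@▓█···
····░▒▓≈▒···
····▒≈▒≈▒···
····▓▒≈▒░···
····█▒░▒▒···
············

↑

············
············
····▒▒▒▒▓···
····▒▒▓≈▒···
····▓░░▒▒···
····▒▓░░░···
····▓░@▓░···
····░▓░▓█···
····░▒▓≈▒···
····▒≈▒≈▒···
····▓▒≈▒░···
····█▒░▒▒···

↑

············
············
············
····▒▒▒▒▓···
····▒▒▓≈▒···
····▓░░▒▒···
····▒▓@░░···
····▓░▓▓░···
····░▓░▓█···
····░▒▓≈▒···
····▒≈▒≈▒···
····▓▒≈▒░···

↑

············
············
············
············
····▒▒▒▒▓···
····▒▒▓≈▒···
····▓░@▒▒···
····▒▓░░░···
····▓░▓▓░···
····░▓░▓█···
····░▒▓≈▒···
····▒≈▒≈▒···

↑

············
············
············
············
····▒▓▒▓▒···
····▒▒▒▒▓···
····▒▒@≈▒···
····▓░░▒▒···
····▒▓░░░···
····▓░▓▓░···
····░▓░▓█···
····░▒▓≈▒···

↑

············
············
············
············
····≈▓▒▓░···
····▒▓▒▓▒···
····▒▒@▒▓···
····▒▒▓≈▒···
····▓░░▒▒···
····▒▓░░░···
····▓░▓▓░···
····░▓░▓█···

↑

············
············
············
············
····▒▒▒▒▓···
····≈▓▒▓░···
····▒▓@▓▒···
····▒▒▒▒▓···
····▒▒▓≈▒···
····▓░░▒▒···
····▒▓░░░···
····▓░▓▓░···

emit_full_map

▒▒▒▒▓
≈▓▒▓░
▒▓@▓▒
▒▒▒▒▓
▒▒▓≈▒
▓░░▒▒
▒▓░░░
▓░▓▓░
░▓░▓█
░▒▓≈▒
▒≈▒≈▒
▓▒≈▒░
█▒░▒▒

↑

············
············
············
············
····▓░░░▒···
····▒▒▒▒▓···
····≈▓@▓░···
····▒▓▒▓▒···
····▒▒▒▒▓···
····▒▒▓≈▒···
····▓░░▒▒···
····▒▓░░░···

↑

············
············
············
············
····▒░▓░▒···
····▓░░░▒···
····▒▒@▒▓···
····≈▓▒▓░···
····▒▓▒▓▒···
····▒▒▒▒▓···
····▒▒▓≈▒···
····▓░░▒▒···

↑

············
············
············
············
····▓▒▒▓▒···
····▒░▓░▒···
····▓░@░▒···
····▒▒▒▒▓···
····≈▓▒▓░···
····▒▓▒▓▒···
····▒▒▒▒▓···
····▒▒▓≈▒···

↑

············
············
············
············
····▒█▒█▒···
····▓▒▒▓▒···
····▒░@░▒···
····▓░░░▒···
····▒▒▒▒▓···
····≈▓▒▓░···
····▒▓▒▓▒···
····▒▒▒▒▓···

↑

████████████
············
············
············
····▓≈▒▓░···
····▒█▒█▒···
····▓▒@▓▒···
····▒░▓░▒···
····▓░░░▒···
····▒▒▒▒▓···
····≈▓▒▓░···
····▒▓▒▓▒···

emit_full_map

▓≈▒▓░
▒█▒█▒
▓▒@▓▒
▒░▓░▒
▓░░░▒
▒▒▒▒▓
≈▓▒▓░
▒▓▒▓▒
▒▒▒▒▓
▒▒▓≈▒
▓░░▒▒
▒▓░░░
▓░▓▓░
░▓░▓█
░▒▓≈▒
▒≈▒≈▒
▓▒≈▒░
█▒░▒▒

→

████████████
············
············
············
···▓≈▒▓░▒···
···▒█▒█▒░···
···▓▒▒@▒▒···
···▒░▓░▒▒···
···▓░░░▒▓···
···▒▒▒▒▓····
···≈▓▒▓░····
···▒▓▒▓▒····

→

████████████
············
············
············
··▓≈▒▓░▒▒···
··▒█▒█▒░▓···
··▓▒▒▓@▒▒···
··▒░▓░▒▒▒···
··▓░░░▒▓▓···
··▒▒▒▒▓·····
··≈▓▒▓░·····
··▒▓▒▓▒·····

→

████████████
············
············
············
·▓≈▒▓░▒▒▒···
·▒█▒█▒░▓░···
·▓▒▒▓▒@▒▓···
·▒░▓░▒▒▒█···
·▓░░░▒▓▓▓···
·▒▒▒▒▓······
·≈▓▒▓░······
·▒▓▒▓▒······

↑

████████████
████████████
············
············
····░▒░▒▒···
·▓≈▒▓░▒▒▒···
·▒█▒█▒@▓░···
·▓▒▒▓▒▒▒▓···
·▒░▓░▒▒▒█···
·▓░░░▒▓▓▓···
·▒▒▒▒▓······
·≈▓▒▓░······

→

████████████
████████████
············
············
···░▒░▒▒≈···
▓≈▒▓░▒▒▒▓···
▒█▒█▒░@░▒···
▓▒▒▓▒▒▒▓░···
▒░▓░▒▒▒█▒···
▓░░░▒▓▓▓····
▒▒▒▒▓·······
≈▓▒▓░·······

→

████████████
████████████
············
············
··░▒░▒▒≈░···
≈▒▓░▒▒▒▓▒···
█▒█▒░▓@▒▒···
▒▒▓▒▒▒▓░░···
░▓░▒▒▒█▒▒···
░░░▒▓▓▓·····
▒▒▒▓········
▓▒▓░········

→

████████████
████████████
············
············
·░▒░▒▒≈░█···
▒▓░▒▒▒▓▒▒···
▒█▒░▓░@▒▒···
▒▓▒▒▒▓░░░···
▓░▒▒▒█▒▒▒···
░░▒▓▓▓······
▒▒▓·········
▒▓░·········

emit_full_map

···░▒░▒▒≈░█
▓≈▒▓░▒▒▒▓▒▒
▒█▒█▒░▓░@▒▒
▓▒▒▓▒▒▒▓░░░
▒░▓░▒▒▒█▒▒▒
▓░░░▒▓▓▓···
▒▒▒▒▓······
≈▓▒▓░······
▒▓▒▓▒······
▒▒▒▒▓······
▒▒▓≈▒······
▓░░▒▒······
▒▓░░░······
▓░▓▓░······
░▓░▓█······
░▒▓≈▒······
▒≈▒≈▒······
▓▒≈▒░······
█▒░▒▒······


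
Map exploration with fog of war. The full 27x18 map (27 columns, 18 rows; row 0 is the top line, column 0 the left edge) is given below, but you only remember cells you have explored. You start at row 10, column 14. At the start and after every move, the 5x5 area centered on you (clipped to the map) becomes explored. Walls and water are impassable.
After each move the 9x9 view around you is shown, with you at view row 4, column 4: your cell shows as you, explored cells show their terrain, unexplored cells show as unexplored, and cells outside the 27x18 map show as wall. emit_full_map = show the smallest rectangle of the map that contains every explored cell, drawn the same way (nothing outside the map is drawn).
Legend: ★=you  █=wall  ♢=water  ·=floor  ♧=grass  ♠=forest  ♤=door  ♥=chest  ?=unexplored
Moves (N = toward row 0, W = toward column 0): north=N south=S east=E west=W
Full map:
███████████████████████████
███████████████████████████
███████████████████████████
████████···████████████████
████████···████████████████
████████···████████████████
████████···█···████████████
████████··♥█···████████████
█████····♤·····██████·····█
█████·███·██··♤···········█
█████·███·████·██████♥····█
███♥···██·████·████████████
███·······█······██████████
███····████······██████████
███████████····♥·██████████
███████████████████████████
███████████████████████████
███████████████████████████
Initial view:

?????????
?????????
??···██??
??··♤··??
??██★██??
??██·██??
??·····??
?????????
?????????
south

?????????
??···██??
??··♤··??
??██·██??
??██★██??
??·····??
??·····??
?????????
?????????

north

?????????
?????????
??···██??
??··♤··??
??██★██??
??██·██??
??·····??
??·····??
?????????

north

?????????
?????????
??···██??
??···██??
??··★··??
??██·██??
??██·██??
??·····??
??·····??

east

?????????
?????????
?···███??
?···███??
?··♤★··??
?██·███??
?██·███??
?·····???
?·····???

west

?????????
?????????
??···███?
??···███?
??··★···?
??██·███?
??██·███?
??·····??
??·····??

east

?????????
?????????
?···███??
?···███??
?··♤★··??
?██·███??
?██·███??
?·····???
?·····???

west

?????????
?????????
??···███?
??···███?
??··★···?
??██·███?
??██·███?
??·····??
??·····??

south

?????????
??···███?
??···███?
??··♤···?
??██★███?
??██·███?
??·····??
??·····??
?????????


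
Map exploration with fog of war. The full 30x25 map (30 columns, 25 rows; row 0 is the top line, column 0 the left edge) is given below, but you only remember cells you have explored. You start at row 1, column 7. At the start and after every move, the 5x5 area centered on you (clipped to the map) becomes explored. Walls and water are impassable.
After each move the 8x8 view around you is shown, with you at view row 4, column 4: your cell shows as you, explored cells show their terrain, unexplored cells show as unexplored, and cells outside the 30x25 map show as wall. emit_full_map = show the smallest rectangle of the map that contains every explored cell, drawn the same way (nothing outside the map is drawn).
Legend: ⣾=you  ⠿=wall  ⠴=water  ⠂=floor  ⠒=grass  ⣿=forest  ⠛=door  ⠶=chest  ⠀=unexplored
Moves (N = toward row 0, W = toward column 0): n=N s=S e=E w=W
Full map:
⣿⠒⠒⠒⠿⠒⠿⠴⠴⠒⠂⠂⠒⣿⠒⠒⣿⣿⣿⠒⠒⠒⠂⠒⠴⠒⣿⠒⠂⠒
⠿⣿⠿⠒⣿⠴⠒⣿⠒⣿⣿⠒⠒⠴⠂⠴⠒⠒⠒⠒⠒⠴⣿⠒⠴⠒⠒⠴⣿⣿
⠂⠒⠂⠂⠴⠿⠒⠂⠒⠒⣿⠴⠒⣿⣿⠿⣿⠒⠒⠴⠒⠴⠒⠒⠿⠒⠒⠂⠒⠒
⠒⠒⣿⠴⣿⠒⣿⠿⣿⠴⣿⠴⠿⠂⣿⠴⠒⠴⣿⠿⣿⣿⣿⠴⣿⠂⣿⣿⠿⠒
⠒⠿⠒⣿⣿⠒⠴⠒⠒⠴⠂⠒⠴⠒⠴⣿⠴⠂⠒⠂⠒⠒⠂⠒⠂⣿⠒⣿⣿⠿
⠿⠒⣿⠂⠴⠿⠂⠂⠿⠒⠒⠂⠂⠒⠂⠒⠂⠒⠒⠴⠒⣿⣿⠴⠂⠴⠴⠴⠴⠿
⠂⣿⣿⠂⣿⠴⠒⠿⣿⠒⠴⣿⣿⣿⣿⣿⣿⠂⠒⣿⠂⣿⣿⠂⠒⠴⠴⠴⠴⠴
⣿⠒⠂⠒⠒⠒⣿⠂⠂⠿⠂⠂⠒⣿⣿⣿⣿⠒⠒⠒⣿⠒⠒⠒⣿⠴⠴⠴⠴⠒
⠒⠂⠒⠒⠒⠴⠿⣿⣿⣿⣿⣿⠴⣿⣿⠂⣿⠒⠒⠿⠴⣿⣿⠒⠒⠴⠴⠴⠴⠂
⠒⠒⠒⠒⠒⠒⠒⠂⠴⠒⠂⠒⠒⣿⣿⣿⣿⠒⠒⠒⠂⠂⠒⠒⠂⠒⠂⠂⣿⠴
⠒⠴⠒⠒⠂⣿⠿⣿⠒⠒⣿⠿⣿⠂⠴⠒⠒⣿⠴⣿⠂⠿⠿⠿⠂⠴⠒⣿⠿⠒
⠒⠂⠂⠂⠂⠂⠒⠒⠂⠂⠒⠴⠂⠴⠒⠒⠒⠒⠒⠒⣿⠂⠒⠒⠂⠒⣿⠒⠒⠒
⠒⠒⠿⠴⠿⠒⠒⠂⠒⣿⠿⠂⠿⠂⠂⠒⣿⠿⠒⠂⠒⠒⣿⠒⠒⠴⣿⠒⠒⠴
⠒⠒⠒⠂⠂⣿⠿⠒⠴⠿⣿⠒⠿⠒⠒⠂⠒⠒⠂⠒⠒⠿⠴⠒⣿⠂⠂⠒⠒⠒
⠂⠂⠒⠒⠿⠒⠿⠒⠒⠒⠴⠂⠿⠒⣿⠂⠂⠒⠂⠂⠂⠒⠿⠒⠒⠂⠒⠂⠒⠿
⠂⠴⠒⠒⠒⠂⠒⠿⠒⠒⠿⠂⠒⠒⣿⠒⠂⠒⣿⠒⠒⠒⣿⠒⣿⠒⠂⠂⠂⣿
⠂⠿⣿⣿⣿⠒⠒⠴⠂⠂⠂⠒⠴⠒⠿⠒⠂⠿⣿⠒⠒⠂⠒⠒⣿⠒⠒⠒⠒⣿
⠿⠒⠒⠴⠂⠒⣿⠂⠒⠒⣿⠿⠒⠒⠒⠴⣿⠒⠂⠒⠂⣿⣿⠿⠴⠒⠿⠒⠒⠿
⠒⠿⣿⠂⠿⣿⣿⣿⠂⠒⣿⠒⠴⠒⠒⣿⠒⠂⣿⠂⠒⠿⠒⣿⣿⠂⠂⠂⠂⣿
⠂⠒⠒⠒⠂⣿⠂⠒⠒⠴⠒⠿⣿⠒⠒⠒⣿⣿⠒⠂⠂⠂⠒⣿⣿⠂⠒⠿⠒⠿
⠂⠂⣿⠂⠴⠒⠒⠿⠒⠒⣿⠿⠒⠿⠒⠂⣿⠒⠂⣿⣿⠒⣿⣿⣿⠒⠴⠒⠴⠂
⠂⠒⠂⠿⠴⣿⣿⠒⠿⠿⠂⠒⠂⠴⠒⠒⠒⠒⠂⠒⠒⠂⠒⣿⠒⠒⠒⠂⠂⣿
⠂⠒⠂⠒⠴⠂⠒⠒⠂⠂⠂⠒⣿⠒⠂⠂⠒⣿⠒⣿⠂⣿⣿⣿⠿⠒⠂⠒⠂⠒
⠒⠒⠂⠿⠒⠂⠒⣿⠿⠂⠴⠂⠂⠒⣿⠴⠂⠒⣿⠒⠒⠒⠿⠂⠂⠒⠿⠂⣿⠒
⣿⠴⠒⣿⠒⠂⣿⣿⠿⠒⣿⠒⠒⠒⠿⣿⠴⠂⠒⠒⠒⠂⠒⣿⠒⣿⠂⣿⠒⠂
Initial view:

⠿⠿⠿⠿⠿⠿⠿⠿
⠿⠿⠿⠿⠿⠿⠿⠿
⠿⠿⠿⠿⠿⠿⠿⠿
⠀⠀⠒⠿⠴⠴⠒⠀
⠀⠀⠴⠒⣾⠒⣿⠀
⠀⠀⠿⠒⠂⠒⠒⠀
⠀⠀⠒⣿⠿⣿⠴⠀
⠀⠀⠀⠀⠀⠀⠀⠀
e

⠿⠿⠿⠿⠿⠿⠿⠿
⠿⠿⠿⠿⠿⠿⠿⠿
⠿⠿⠿⠿⠿⠿⠿⠿
⠀⠒⠿⠴⠴⠒⠂⠀
⠀⠴⠒⣿⣾⣿⣿⠀
⠀⠿⠒⠂⠒⠒⣿⠀
⠀⠒⣿⠿⣿⠴⣿⠀
⠀⠀⠀⠀⠀⠀⠀⠀

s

⠿⠿⠿⠿⠿⠿⠿⠿
⠿⠿⠿⠿⠿⠿⠿⠿
⠀⠒⠿⠴⠴⠒⠂⠀
⠀⠴⠒⣿⠒⣿⣿⠀
⠀⠿⠒⠂⣾⠒⣿⠀
⠀⠒⣿⠿⣿⠴⣿⠀
⠀⠀⠴⠒⠒⠴⠂⠀
⠀⠀⠀⠀⠀⠀⠀⠀

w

⠿⠿⠿⠿⠿⠿⠿⠿
⠿⠿⠿⠿⠿⠿⠿⠿
⠀⠀⠒⠿⠴⠴⠒⠂
⠀⠀⠴⠒⣿⠒⣿⣿
⠀⠀⠿⠒⣾⠒⠒⣿
⠀⠀⠒⣿⠿⣿⠴⣿
⠀⠀⠒⠴⠒⠒⠴⠂
⠀⠀⠀⠀⠀⠀⠀⠀

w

⠿⠿⠿⠿⠿⠿⠿⠿
⠿⠿⠿⠿⠿⠿⠿⠿
⠀⠀⠿⠒⠿⠴⠴⠒
⠀⠀⣿⠴⠒⣿⠒⣿
⠀⠀⠴⠿⣾⠂⠒⠒
⠀⠀⣿⠒⣿⠿⣿⠴
⠀⠀⣿⠒⠴⠒⠒⠴
⠀⠀⠀⠀⠀⠀⠀⠀

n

⠿⠿⠿⠿⠿⠿⠿⠿
⠿⠿⠿⠿⠿⠿⠿⠿
⠿⠿⠿⠿⠿⠿⠿⠿
⠀⠀⠿⠒⠿⠴⠴⠒
⠀⠀⣿⠴⣾⣿⠒⣿
⠀⠀⠴⠿⠒⠂⠒⠒
⠀⠀⣿⠒⣿⠿⣿⠴
⠀⠀⣿⠒⠴⠒⠒⠴

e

⠿⠿⠿⠿⠿⠿⠿⠿
⠿⠿⠿⠿⠿⠿⠿⠿
⠿⠿⠿⠿⠿⠿⠿⠿
⠀⠿⠒⠿⠴⠴⠒⠂
⠀⣿⠴⠒⣾⠒⣿⣿
⠀⠴⠿⠒⠂⠒⠒⣿
⠀⣿⠒⣿⠿⣿⠴⣿
⠀⣿⠒⠴⠒⠒⠴⠂

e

⠿⠿⠿⠿⠿⠿⠿⠿
⠿⠿⠿⠿⠿⠿⠿⠿
⠿⠿⠿⠿⠿⠿⠿⠿
⠿⠒⠿⠴⠴⠒⠂⠀
⣿⠴⠒⣿⣾⣿⣿⠀
⠴⠿⠒⠂⠒⠒⣿⠀
⣿⠒⣿⠿⣿⠴⣿⠀
⣿⠒⠴⠒⠒⠴⠂⠀

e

⠿⠿⠿⠿⠿⠿⠿⠿
⠿⠿⠿⠿⠿⠿⠿⠿
⠿⠿⠿⠿⠿⠿⠿⠿
⠒⠿⠴⠴⠒⠂⠂⠀
⠴⠒⣿⠒⣾⣿⠒⠀
⠿⠒⠂⠒⠒⣿⠴⠀
⠒⣿⠿⣿⠴⣿⠴⠀
⠒⠴⠒⠒⠴⠂⠀⠀

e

⠿⠿⠿⠿⠿⠿⠿⠿
⠿⠿⠿⠿⠿⠿⠿⠿
⠿⠿⠿⠿⠿⠿⠿⠿
⠿⠴⠴⠒⠂⠂⠒⠀
⠒⣿⠒⣿⣾⠒⠒⠀
⠒⠂⠒⠒⣿⠴⠒⠀
⣿⠿⣿⠴⣿⠴⠿⠀
⠴⠒⠒⠴⠂⠀⠀⠀

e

⠿⠿⠿⠿⠿⠿⠿⠿
⠿⠿⠿⠿⠿⠿⠿⠿
⠿⠿⠿⠿⠿⠿⠿⠿
⠴⠴⠒⠂⠂⠒⣿⠀
⣿⠒⣿⣿⣾⠒⠴⠀
⠂⠒⠒⣿⠴⠒⣿⠀
⠿⣿⠴⣿⠴⠿⠂⠀
⠒⠒⠴⠂⠀⠀⠀⠀

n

⠿⠿⠿⠿⠿⠿⠿⠿
⠿⠿⠿⠿⠿⠿⠿⠿
⠿⠿⠿⠿⠿⠿⠿⠿
⠿⠿⠿⠿⠿⠿⠿⠿
⠴⠴⠒⠂⣾⠒⣿⠀
⣿⠒⣿⣿⠒⠒⠴⠀
⠂⠒⠒⣿⠴⠒⣿⠀
⠿⣿⠴⣿⠴⠿⠂⠀

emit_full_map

⠿⠒⠿⠴⠴⠒⠂⣾⠒⣿
⣿⠴⠒⣿⠒⣿⣿⠒⠒⠴
⠴⠿⠒⠂⠒⠒⣿⠴⠒⣿
⣿⠒⣿⠿⣿⠴⣿⠴⠿⠂
⣿⠒⠴⠒⠒⠴⠂⠀⠀⠀

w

⠿⠿⠿⠿⠿⠿⠿⠿
⠿⠿⠿⠿⠿⠿⠿⠿
⠿⠿⠿⠿⠿⠿⠿⠿
⠿⠿⠿⠿⠿⠿⠿⠿
⠿⠴⠴⠒⣾⠂⠒⣿
⠒⣿⠒⣿⣿⠒⠒⠴
⠒⠂⠒⠒⣿⠴⠒⣿
⣿⠿⣿⠴⣿⠴⠿⠂

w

⠿⠿⠿⠿⠿⠿⠿⠿
⠿⠿⠿⠿⠿⠿⠿⠿
⠿⠿⠿⠿⠿⠿⠿⠿
⠿⠿⠿⠿⠿⠿⠿⠿
⠒⠿⠴⠴⣾⠂⠂⠒
⠴⠒⣿⠒⣿⣿⠒⠒
⠿⠒⠂⠒⠒⣿⠴⠒
⠒⣿⠿⣿⠴⣿⠴⠿

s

⠿⠿⠿⠿⠿⠿⠿⠿
⠿⠿⠿⠿⠿⠿⠿⠿
⠿⠿⠿⠿⠿⠿⠿⠿
⠒⠿⠴⠴⠒⠂⠂⠒
⠴⠒⣿⠒⣾⣿⠒⠒
⠿⠒⠂⠒⠒⣿⠴⠒
⠒⣿⠿⣿⠴⣿⠴⠿
⠒⠴⠒⠒⠴⠂⠀⠀

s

⠿⠿⠿⠿⠿⠿⠿⠿
⠿⠿⠿⠿⠿⠿⠿⠿
⠒⠿⠴⠴⠒⠂⠂⠒
⠴⠒⣿⠒⣿⣿⠒⠒
⠿⠒⠂⠒⣾⣿⠴⠒
⠒⣿⠿⣿⠴⣿⠴⠿
⠒⠴⠒⠒⠴⠂⠒⠀
⠀⠀⠀⠀⠀⠀⠀⠀

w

⠿⠿⠿⠿⠿⠿⠿⠿
⠿⠿⠿⠿⠿⠿⠿⠿
⠿⠒⠿⠴⠴⠒⠂⠂
⣿⠴⠒⣿⠒⣿⣿⠒
⠴⠿⠒⠂⣾⠒⣿⠴
⣿⠒⣿⠿⣿⠴⣿⠴
⣿⠒⠴⠒⠒⠴⠂⠒
⠀⠀⠀⠀⠀⠀⠀⠀

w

⠿⠿⠿⠿⠿⠿⠿⠿
⠿⠿⠿⠿⠿⠿⠿⠿
⠀⠿⠒⠿⠴⠴⠒⠂
⠀⣿⠴⠒⣿⠒⣿⣿
⠀⠴⠿⠒⣾⠒⠒⣿
⠀⣿⠒⣿⠿⣿⠴⣿
⠀⣿⠒⠴⠒⠒⠴⠂
⠀⠀⠀⠀⠀⠀⠀⠀

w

⠿⠿⠿⠿⠿⠿⠿⠿
⠿⠿⠿⠿⠿⠿⠿⠿
⠀⠀⠿⠒⠿⠴⠴⠒
⠀⠀⣿⠴⠒⣿⠒⣿
⠀⠀⠴⠿⣾⠂⠒⠒
⠀⠀⣿⠒⣿⠿⣿⠴
⠀⠀⣿⠒⠴⠒⠒⠴
⠀⠀⠀⠀⠀⠀⠀⠀

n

⠿⠿⠿⠿⠿⠿⠿⠿
⠿⠿⠿⠿⠿⠿⠿⠿
⠿⠿⠿⠿⠿⠿⠿⠿
⠀⠀⠿⠒⠿⠴⠴⠒
⠀⠀⣿⠴⣾⣿⠒⣿
⠀⠀⠴⠿⠒⠂⠒⠒
⠀⠀⣿⠒⣿⠿⣿⠴
⠀⠀⣿⠒⠴⠒⠒⠴
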